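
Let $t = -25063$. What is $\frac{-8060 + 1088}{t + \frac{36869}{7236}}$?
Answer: $\frac{50449392}{181318999} \approx 0.27824$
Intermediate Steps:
$\frac{-8060 + 1088}{t + \frac{36869}{7236}} = \frac{-8060 + 1088}{-25063 + \frac{36869}{7236}} = - \frac{6972}{-25063 + 36869 \cdot \frac{1}{7236}} = - \frac{6972}{-25063 + \frac{36869}{7236}} = - \frac{6972}{- \frac{181318999}{7236}} = \left(-6972\right) \left(- \frac{7236}{181318999}\right) = \frac{50449392}{181318999}$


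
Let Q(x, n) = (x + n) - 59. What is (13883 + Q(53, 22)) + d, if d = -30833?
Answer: -16934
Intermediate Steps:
Q(x, n) = -59 + n + x (Q(x, n) = (n + x) - 59 = -59 + n + x)
(13883 + Q(53, 22)) + d = (13883 + (-59 + 22 + 53)) - 30833 = (13883 + 16) - 30833 = 13899 - 30833 = -16934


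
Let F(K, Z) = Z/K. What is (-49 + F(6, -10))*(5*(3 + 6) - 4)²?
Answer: -255512/3 ≈ -85171.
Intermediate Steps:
(-49 + F(6, -10))*(5*(3 + 6) - 4)² = (-49 - 10/6)*(5*(3 + 6) - 4)² = (-49 - 10*⅙)*(5*9 - 4)² = (-49 - 5/3)*(45 - 4)² = -152/3*41² = -152/3*1681 = -255512/3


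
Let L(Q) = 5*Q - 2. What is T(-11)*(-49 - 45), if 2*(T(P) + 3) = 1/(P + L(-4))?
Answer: 9353/33 ≈ 283.42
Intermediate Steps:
L(Q) = -2 + 5*Q
T(P) = -3 + 1/(2*(-22 + P)) (T(P) = -3 + 1/(2*(P + (-2 + 5*(-4)))) = -3 + 1/(2*(P + (-2 - 20))) = -3 + 1/(2*(P - 22)) = -3 + 1/(2*(-22 + P)))
T(-11)*(-49 - 45) = ((133 - 6*(-11))/(2*(-22 - 11)))*(-49 - 45) = ((1/2)*(133 + 66)/(-33))*(-94) = ((1/2)*(-1/33)*199)*(-94) = -199/66*(-94) = 9353/33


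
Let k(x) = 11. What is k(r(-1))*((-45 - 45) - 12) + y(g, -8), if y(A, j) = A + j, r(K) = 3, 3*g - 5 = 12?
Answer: -3373/3 ≈ -1124.3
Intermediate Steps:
g = 17/3 (g = 5/3 + (⅓)*12 = 5/3 + 4 = 17/3 ≈ 5.6667)
k(r(-1))*((-45 - 45) - 12) + y(g, -8) = 11*((-45 - 45) - 12) + (17/3 - 8) = 11*(-90 - 12) - 7/3 = 11*(-102) - 7/3 = -1122 - 7/3 = -3373/3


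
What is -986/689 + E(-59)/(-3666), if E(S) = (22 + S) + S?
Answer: -45494/32383 ≈ -1.4049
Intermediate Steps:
E(S) = 22 + 2*S
-986/689 + E(-59)/(-3666) = -986/689 + (22 + 2*(-59))/(-3666) = -986*1/689 + (22 - 118)*(-1/3666) = -986/689 - 96*(-1/3666) = -986/689 + 16/611 = -45494/32383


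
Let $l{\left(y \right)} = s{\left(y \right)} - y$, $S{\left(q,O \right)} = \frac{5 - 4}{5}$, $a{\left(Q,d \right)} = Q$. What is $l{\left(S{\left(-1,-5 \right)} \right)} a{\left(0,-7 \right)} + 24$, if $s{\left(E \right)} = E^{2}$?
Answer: $24$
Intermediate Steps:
$S{\left(q,O \right)} = \frac{1}{5}$ ($S{\left(q,O \right)} = \left(5 - 4\right) \frac{1}{5} = 1 \cdot \frac{1}{5} = \frac{1}{5}$)
$l{\left(y \right)} = y^{2} - y$
$l{\left(S{\left(-1,-5 \right)} \right)} a{\left(0,-7 \right)} + 24 = \frac{-1 + \frac{1}{5}}{5} \cdot 0 + 24 = \frac{1}{5} \left(- \frac{4}{5}\right) 0 + 24 = \left(- \frac{4}{25}\right) 0 + 24 = 0 + 24 = 24$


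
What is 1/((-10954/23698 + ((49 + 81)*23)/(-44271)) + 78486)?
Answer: 524567079/41170893861617 ≈ 1.2741e-5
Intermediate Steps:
1/((-10954/23698 + ((49 + 81)*23)/(-44271)) + 78486) = 1/((-10954*1/23698 + (130*23)*(-1/44271)) + 78486) = 1/((-5477/11849 + 2990*(-1/44271)) + 78486) = 1/((-5477/11849 - 2990/44271) + 78486) = 1/(-277900777/524567079 + 78486) = 1/(41170893861617/524567079) = 524567079/41170893861617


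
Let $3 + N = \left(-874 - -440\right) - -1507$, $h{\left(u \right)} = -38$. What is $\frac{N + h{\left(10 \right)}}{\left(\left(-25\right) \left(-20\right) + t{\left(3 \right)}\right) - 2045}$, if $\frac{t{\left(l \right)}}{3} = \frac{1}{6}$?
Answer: $- \frac{2064}{3089} \approx -0.66818$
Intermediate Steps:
$t{\left(l \right)} = \frac{1}{2}$ ($t{\left(l \right)} = \frac{3}{6} = 3 \cdot \frac{1}{6} = \frac{1}{2}$)
$N = 1070$ ($N = -3 - -1073 = -3 + \left(\left(-874 + 440\right) + 1507\right) = -3 + \left(-434 + 1507\right) = -3 + 1073 = 1070$)
$\frac{N + h{\left(10 \right)}}{\left(\left(-25\right) \left(-20\right) + t{\left(3 \right)}\right) - 2045} = \frac{1070 - 38}{\left(\left(-25\right) \left(-20\right) + \frac{1}{2}\right) - 2045} = \frac{1032}{\left(500 + \frac{1}{2}\right) - 2045} = \frac{1032}{\frac{1001}{2} - 2045} = \frac{1032}{- \frac{3089}{2}} = 1032 \left(- \frac{2}{3089}\right) = - \frac{2064}{3089}$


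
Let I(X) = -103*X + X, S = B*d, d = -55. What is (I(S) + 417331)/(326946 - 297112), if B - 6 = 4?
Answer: 67633/4262 ≈ 15.869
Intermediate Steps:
B = 10 (B = 6 + 4 = 10)
S = -550 (S = 10*(-55) = -550)
I(X) = -102*X
(I(S) + 417331)/(326946 - 297112) = (-102*(-550) + 417331)/(326946 - 297112) = (56100 + 417331)/29834 = 473431*(1/29834) = 67633/4262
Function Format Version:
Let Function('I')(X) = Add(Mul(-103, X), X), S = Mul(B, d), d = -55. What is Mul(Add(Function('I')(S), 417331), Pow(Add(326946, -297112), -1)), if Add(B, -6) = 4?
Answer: Rational(67633, 4262) ≈ 15.869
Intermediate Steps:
B = 10 (B = Add(6, 4) = 10)
S = -550 (S = Mul(10, -55) = -550)
Function('I')(X) = Mul(-102, X)
Mul(Add(Function('I')(S), 417331), Pow(Add(326946, -297112), -1)) = Mul(Add(Mul(-102, -550), 417331), Pow(Add(326946, -297112), -1)) = Mul(Add(56100, 417331), Pow(29834, -1)) = Mul(473431, Rational(1, 29834)) = Rational(67633, 4262)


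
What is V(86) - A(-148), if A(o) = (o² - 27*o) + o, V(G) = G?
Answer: -25666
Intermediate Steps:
A(o) = o² - 26*o
V(86) - A(-148) = 86 - (-148)*(-26 - 148) = 86 - (-148)*(-174) = 86 - 1*25752 = 86 - 25752 = -25666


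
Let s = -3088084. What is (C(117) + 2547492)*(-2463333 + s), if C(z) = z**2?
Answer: -14218183743477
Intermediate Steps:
(C(117) + 2547492)*(-2463333 + s) = (117**2 + 2547492)*(-2463333 - 3088084) = (13689 + 2547492)*(-5551417) = 2561181*(-5551417) = -14218183743477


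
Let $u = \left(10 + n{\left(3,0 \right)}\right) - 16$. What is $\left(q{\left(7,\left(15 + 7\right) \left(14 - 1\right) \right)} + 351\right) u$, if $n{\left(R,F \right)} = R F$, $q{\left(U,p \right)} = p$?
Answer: $-3822$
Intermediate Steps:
$n{\left(R,F \right)} = F R$
$u = -6$ ($u = \left(10 + 0 \cdot 3\right) - 16 = \left(10 + 0\right) - 16 = 10 - 16 = -6$)
$\left(q{\left(7,\left(15 + 7\right) \left(14 - 1\right) \right)} + 351\right) u = \left(\left(15 + 7\right) \left(14 - 1\right) + 351\right) \left(-6\right) = \left(22 \cdot 13 + 351\right) \left(-6\right) = \left(286 + 351\right) \left(-6\right) = 637 \left(-6\right) = -3822$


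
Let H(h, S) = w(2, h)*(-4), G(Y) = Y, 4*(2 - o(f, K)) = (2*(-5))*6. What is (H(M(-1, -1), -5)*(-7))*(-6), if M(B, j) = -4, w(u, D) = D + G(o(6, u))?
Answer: -2184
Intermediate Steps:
o(f, K) = 17 (o(f, K) = 2 - 2*(-5)*6/4 = 2 - (-5)*6/2 = 2 - 1/4*(-60) = 2 + 15 = 17)
w(u, D) = 17 + D (w(u, D) = D + 17 = 17 + D)
H(h, S) = -68 - 4*h (H(h, S) = (17 + h)*(-4) = -68 - 4*h)
(H(M(-1, -1), -5)*(-7))*(-6) = ((-68 - 4*(-4))*(-7))*(-6) = ((-68 + 16)*(-7))*(-6) = -52*(-7)*(-6) = 364*(-6) = -2184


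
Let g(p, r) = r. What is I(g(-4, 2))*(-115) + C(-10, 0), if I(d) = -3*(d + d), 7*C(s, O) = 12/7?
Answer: 67632/49 ≈ 1380.2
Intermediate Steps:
C(s, O) = 12/49 (C(s, O) = (12/7)/7 = (12*(⅐))/7 = (⅐)*(12/7) = 12/49)
I(d) = -6*d
I(g(-4, 2))*(-115) + C(-10, 0) = -6*2*(-115) + 12/49 = -12*(-115) + 12/49 = 1380 + 12/49 = 67632/49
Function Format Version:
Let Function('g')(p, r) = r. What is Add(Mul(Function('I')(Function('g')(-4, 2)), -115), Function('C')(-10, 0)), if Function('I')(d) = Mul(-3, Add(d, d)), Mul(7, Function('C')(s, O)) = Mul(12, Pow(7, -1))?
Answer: Rational(67632, 49) ≈ 1380.2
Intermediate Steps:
Function('C')(s, O) = Rational(12, 49) (Function('C')(s, O) = Mul(Rational(1, 7), Mul(12, Pow(7, -1))) = Mul(Rational(1, 7), Mul(12, Rational(1, 7))) = Mul(Rational(1, 7), Rational(12, 7)) = Rational(12, 49))
Function('I')(d) = Mul(-6, d) (Function('I')(d) = Mul(-3, Mul(2, d)) = Mul(-6, d))
Add(Mul(Function('I')(Function('g')(-4, 2)), -115), Function('C')(-10, 0)) = Add(Mul(Mul(-6, 2), -115), Rational(12, 49)) = Add(Mul(-12, -115), Rational(12, 49)) = Add(1380, Rational(12, 49)) = Rational(67632, 49)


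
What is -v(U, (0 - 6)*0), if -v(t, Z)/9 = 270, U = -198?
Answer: 2430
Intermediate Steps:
v(t, Z) = -2430 (v(t, Z) = -9*270 = -2430)
-v(U, (0 - 6)*0) = -1*(-2430) = 2430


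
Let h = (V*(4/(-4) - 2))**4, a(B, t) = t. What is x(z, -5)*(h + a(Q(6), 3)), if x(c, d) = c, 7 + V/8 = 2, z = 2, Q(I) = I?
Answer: 414720006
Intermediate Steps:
V = -40 (V = -56 + 8*2 = -56 + 16 = -40)
h = 207360000 (h = (-40*(4/(-4) - 2))**4 = (-40*(4*(-1/4) - 2))**4 = (-40*(-1 - 2))**4 = (-40*(-3))**4 = 120**4 = 207360000)
x(z, -5)*(h + a(Q(6), 3)) = 2*(207360000 + 3) = 2*207360003 = 414720006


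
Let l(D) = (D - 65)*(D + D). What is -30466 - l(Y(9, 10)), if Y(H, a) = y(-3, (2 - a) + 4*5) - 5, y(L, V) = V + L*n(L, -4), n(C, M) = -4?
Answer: -28718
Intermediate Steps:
y(L, V) = V - 4*L (y(L, V) = V + L*(-4) = V - 4*L)
Y(H, a) = 29 - a (Y(H, a) = (((2 - a) + 4*5) - 4*(-3)) - 5 = (((2 - a) + 20) + 12) - 5 = ((22 - a) + 12) - 5 = (34 - a) - 5 = 29 - a)
l(D) = 2*D*(-65 + D) (l(D) = (-65 + D)*(2*D) = 2*D*(-65 + D))
-30466 - l(Y(9, 10)) = -30466 - 2*(29 - 1*10)*(-65 + (29 - 1*10)) = -30466 - 2*(29 - 10)*(-65 + (29 - 10)) = -30466 - 2*19*(-65 + 19) = -30466 - 2*19*(-46) = -30466 - 1*(-1748) = -30466 + 1748 = -28718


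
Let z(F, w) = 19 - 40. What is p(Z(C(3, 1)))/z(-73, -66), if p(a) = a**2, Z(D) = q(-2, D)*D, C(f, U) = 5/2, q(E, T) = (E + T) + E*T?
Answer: -675/112 ≈ -6.0268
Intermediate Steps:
q(E, T) = E + T + E*T
z(F, w) = -21
C(f, U) = 5/2 (C(f, U) = 5*(1/2) = 5/2)
Z(D) = D*(-2 - D) (Z(D) = (-2 + D - 2*D)*D = (-2 - D)*D = D*(-2 - D))
p(Z(C(3, 1)))/z(-73, -66) = (-1*5/2*(2 + 5/2))**2/(-21) = (-1*5/2*9/2)**2*(-1/21) = (-45/4)**2*(-1/21) = (2025/16)*(-1/21) = -675/112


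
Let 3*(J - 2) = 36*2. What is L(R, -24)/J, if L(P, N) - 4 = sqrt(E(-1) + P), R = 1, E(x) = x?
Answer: 2/13 ≈ 0.15385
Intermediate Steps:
J = 26 (J = 2 + (36*2)/3 = 2 + (1/3)*72 = 2 + 24 = 26)
L(P, N) = 4 + sqrt(-1 + P)
L(R, -24)/J = (4 + sqrt(-1 + 1))/26 = (4 + sqrt(0))*(1/26) = (4 + 0)*(1/26) = 4*(1/26) = 2/13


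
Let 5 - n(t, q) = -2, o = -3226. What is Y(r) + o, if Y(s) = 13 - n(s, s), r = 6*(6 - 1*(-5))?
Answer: -3220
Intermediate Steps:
r = 66 (r = 6*(6 + 5) = 6*11 = 66)
n(t, q) = 7 (n(t, q) = 5 - 1*(-2) = 5 + 2 = 7)
Y(s) = 6 (Y(s) = 13 - 1*7 = 13 - 7 = 6)
Y(r) + o = 6 - 3226 = -3220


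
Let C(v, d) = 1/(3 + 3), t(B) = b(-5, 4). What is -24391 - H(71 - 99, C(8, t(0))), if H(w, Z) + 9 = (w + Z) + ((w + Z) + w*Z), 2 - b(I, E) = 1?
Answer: -72965/3 ≈ -24322.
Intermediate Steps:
b(I, E) = 1 (b(I, E) = 2 - 1*1 = 2 - 1 = 1)
t(B) = 1
C(v, d) = ⅙ (C(v, d) = 1/6 = ⅙)
H(w, Z) = -9 + 2*Z + 2*w + Z*w (H(w, Z) = -9 + ((w + Z) + ((w + Z) + w*Z)) = -9 + ((Z + w) + ((Z + w) + Z*w)) = -9 + ((Z + w) + (Z + w + Z*w)) = -9 + (2*Z + 2*w + Z*w) = -9 + 2*Z + 2*w + Z*w)
-24391 - H(71 - 99, C(8, t(0))) = -24391 - (-9 + 2*(⅙) + 2*(71 - 99) + (71 - 99)/6) = -24391 - (-9 + ⅓ + 2*(-28) + (⅙)*(-28)) = -24391 - (-9 + ⅓ - 56 - 14/3) = -24391 - 1*(-208/3) = -24391 + 208/3 = -72965/3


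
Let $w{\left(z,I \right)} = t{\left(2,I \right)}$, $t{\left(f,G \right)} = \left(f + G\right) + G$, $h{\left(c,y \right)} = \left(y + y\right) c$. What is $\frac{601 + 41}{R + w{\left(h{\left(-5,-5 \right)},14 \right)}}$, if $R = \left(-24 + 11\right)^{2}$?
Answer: $\frac{642}{199} \approx 3.2261$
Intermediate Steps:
$h{\left(c,y \right)} = 2 c y$ ($h{\left(c,y \right)} = 2 y c = 2 c y$)
$t{\left(f,G \right)} = f + 2 G$ ($t{\left(f,G \right)} = \left(G + f\right) + G = f + 2 G$)
$w{\left(z,I \right)} = 2 + 2 I$
$R = 169$ ($R = \left(-13\right)^{2} = 169$)
$\frac{601 + 41}{R + w{\left(h{\left(-5,-5 \right)},14 \right)}} = \frac{601 + 41}{169 + \left(2 + 2 \cdot 14\right)} = \frac{642}{169 + \left(2 + 28\right)} = \frac{642}{169 + 30} = \frac{642}{199}$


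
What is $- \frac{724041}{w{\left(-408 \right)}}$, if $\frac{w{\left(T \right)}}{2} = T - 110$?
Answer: $\frac{724041}{1036} \approx 698.88$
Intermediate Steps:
$w{\left(T \right)} = -220 + 2 T$ ($w{\left(T \right)} = 2 \left(T - 110\right) = 2 \left(-110 + T\right) = -220 + 2 T$)
$- \frac{724041}{w{\left(-408 \right)}} = - \frac{724041}{-220 + 2 \left(-408\right)} = - \frac{724041}{-220 - 816} = - \frac{724041}{-1036} = \left(-724041\right) \left(- \frac{1}{1036}\right) = \frac{724041}{1036}$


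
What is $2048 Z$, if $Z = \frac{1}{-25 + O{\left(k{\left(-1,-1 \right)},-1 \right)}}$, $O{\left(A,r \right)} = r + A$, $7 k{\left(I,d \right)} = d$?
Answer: $- \frac{14336}{183} \approx -78.339$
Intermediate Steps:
$k{\left(I,d \right)} = \frac{d}{7}$
$O{\left(A,r \right)} = A + r$
$Z = - \frac{7}{183}$ ($Z = \frac{1}{-25 + \left(\frac{1}{7} \left(-1\right) - 1\right)} = \frac{1}{-25 - \frac{8}{7}} = \frac{1}{- \frac{183}{7}} = - \frac{7}{183} \approx -0.038251$)
$2048 Z = 2048 \left(- \frac{7}{183}\right) = - \frac{14336}{183}$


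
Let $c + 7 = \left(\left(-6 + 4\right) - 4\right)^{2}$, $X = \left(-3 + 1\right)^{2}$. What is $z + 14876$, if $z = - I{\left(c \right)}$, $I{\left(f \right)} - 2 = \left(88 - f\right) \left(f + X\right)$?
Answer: $12927$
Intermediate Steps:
$X = 4$ ($X = \left(-2\right)^{2} = 4$)
$c = 29$ ($c = -7 + \left(\left(-6 + 4\right) - 4\right)^{2} = -7 + \left(-2 - 4\right)^{2} = -7 + \left(-6\right)^{2} = -7 + 36 = 29$)
$I{\left(f \right)} = 2 + \left(4 + f\right) \left(88 - f\right)$ ($I{\left(f \right)} = 2 + \left(88 - f\right) \left(f + 4\right) = 2 + \left(88 - f\right) \left(4 + f\right) = 2 + \left(4 + f\right) \left(88 - f\right)$)
$z = -1949$ ($z = - (354 - 29^{2} + 84 \cdot 29) = - (354 - 841 + 2436) = \left(-1\right) 1949 = -1949$)
$z + 14876 = -1949 + 14876 = 12927$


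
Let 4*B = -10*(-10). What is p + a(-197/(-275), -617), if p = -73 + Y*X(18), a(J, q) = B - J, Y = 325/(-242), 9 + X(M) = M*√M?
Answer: -221609/6050 - 8775*√2/121 ≈ -139.19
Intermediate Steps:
X(M) = -9 + M^(3/2) (X(M) = -9 + M*√M = -9 + M^(3/2))
B = 25 (B = (-10*(-10))/4 = (¼)*100 = 25)
Y = -325/242 (Y = 325*(-1/242) = -325/242 ≈ -1.3430)
a(J, q) = 25 - J
p = -14741/242 - 8775*√2/121 (p = -73 - 325*(-9 + 18^(3/2))/242 = -73 - 325*(-9 + 54*√2)/242 = -73 + (2925/242 - 8775*√2/121) = -14741/242 - 8775*√2/121 ≈ -163.47)
p + a(-197/(-275), -617) = (-14741/242 - 8775*√2/121) + (25 - (-197)/(-275)) = (-14741/242 - 8775*√2/121) + (25 - (-197)*(-1)/275) = (-14741/242 - 8775*√2/121) + (25 - 1*197/275) = (-14741/242 - 8775*√2/121) + (25 - 197/275) = (-14741/242 - 8775*√2/121) + 6678/275 = -221609/6050 - 8775*√2/121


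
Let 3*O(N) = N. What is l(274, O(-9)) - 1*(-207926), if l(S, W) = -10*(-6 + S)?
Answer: 205246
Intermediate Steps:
O(N) = N/3
l(S, W) = 60 - 10*S
l(274, O(-9)) - 1*(-207926) = (60 - 10*274) - 1*(-207926) = (60 - 2740) + 207926 = -2680 + 207926 = 205246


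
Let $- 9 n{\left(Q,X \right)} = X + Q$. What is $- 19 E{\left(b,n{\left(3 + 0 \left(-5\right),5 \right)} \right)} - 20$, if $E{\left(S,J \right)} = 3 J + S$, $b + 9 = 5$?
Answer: $\frac{320}{3} \approx 106.67$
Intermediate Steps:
$b = -4$ ($b = -9 + 5 = -4$)
$n{\left(Q,X \right)} = - \frac{Q}{9} - \frac{X}{9}$ ($n{\left(Q,X \right)} = - \frac{X + Q}{9} = - \frac{Q + X}{9} = - \frac{Q}{9} - \frac{X}{9}$)
$E{\left(S,J \right)} = S + 3 J$
$- 19 E{\left(b,n{\left(3 + 0 \left(-5\right),5 \right)} \right)} - 20 = - 19 \left(-4 + 3 \left(- \frac{3 + 0 \left(-5\right)}{9} - \frac{5}{9}\right)\right) - 20 = - 19 \left(-4 + 3 \left(- \frac{3 + 0}{9} - \frac{5}{9}\right)\right) - 20 = - 19 \left(-4 + 3 \left(\left(- \frac{1}{9}\right) 3 - \frac{5}{9}\right)\right) - 20 = - 19 \left(-4 + 3 \left(- \frac{1}{3} - \frac{5}{9}\right)\right) - 20 = - 19 \left(-4 + 3 \left(- \frac{8}{9}\right)\right) - 20 = - 19 \left(-4 - \frac{8}{3}\right) - 20 = \left(-19\right) \left(- \frac{20}{3}\right) - 20 = \frac{380}{3} - 20 = \frac{320}{3}$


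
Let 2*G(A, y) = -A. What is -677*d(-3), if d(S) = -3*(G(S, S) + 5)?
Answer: 26403/2 ≈ 13202.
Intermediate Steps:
G(A, y) = -A/2 (G(A, y) = (-A)/2 = -A/2)
d(S) = -15 + 3*S/2 (d(S) = -3*(-S/2 + 5) = -3*(5 - S/2) = -15 + 3*S/2)
-677*d(-3) = -677*(-15 + (3/2)*(-3)) = -677*(-15 - 9/2) = -677*(-39/2) = 26403/2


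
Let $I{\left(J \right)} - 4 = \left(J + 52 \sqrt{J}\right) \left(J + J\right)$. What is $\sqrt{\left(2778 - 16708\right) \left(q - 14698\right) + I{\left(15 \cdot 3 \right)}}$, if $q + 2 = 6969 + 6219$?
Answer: $\sqrt{21066214 + 14040 \sqrt{5}} \approx 4593.2$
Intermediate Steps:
$q = 13186$ ($q = -2 + \left(6969 + 6219\right) = -2 + 13188 = 13186$)
$I{\left(J \right)} = 4 + 2 J \left(J + 52 \sqrt{J}\right)$ ($I{\left(J \right)} = 4 + \left(J + 52 \sqrt{J}\right) \left(J + J\right) = 4 + \left(J + 52 \sqrt{J}\right) 2 J = 4 + 2 J \left(J + 52 \sqrt{J}\right)$)
$\sqrt{\left(2778 - 16708\right) \left(q - 14698\right) + I{\left(15 \cdot 3 \right)}} = \sqrt{\left(2778 - 16708\right) \left(13186 - 14698\right) + \left(4 + 2 \left(15 \cdot 3\right)^{2} + 104 \left(15 \cdot 3\right)^{\frac{3}{2}}\right)} = \sqrt{\left(-13930\right) \left(-1512\right) + \left(4 + 2 \cdot 45^{2} + 104 \cdot 45^{\frac{3}{2}}\right)} = \sqrt{21062160 + \left(4 + 2 \cdot 2025 + 104 \cdot 135 \sqrt{5}\right)} = \sqrt{21062160 + \left(4 + 4050 + 14040 \sqrt{5}\right)} = \sqrt{21062160 + \left(4054 + 14040 \sqrt{5}\right)} = \sqrt{21066214 + 14040 \sqrt{5}}$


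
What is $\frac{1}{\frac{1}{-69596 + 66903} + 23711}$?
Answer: $\frac{2693}{63853722} \approx 4.2175 \cdot 10^{-5}$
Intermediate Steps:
$\frac{1}{\frac{1}{-69596 + 66903} + 23711} = \frac{1}{\frac{1}{-2693} + 23711} = \frac{1}{- \frac{1}{2693} + 23711} = \frac{1}{\frac{63853722}{2693}} = \frac{2693}{63853722}$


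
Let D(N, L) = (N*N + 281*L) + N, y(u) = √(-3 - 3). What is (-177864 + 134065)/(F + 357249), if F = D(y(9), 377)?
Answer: -10143410410/107267856203 + 43799*I*√6/214535712406 ≈ -0.094561 + 5.0008e-7*I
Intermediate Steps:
y(u) = I*√6 (y(u) = √(-6) = I*√6)
D(N, L) = N + N² + 281*L (D(N, L) = (N² + 281*L) + N = N + N² + 281*L)
F = 105931 + I*√6 (F = I*√6 + (I*√6)² + 281*377 = I*√6 - 6 + 105937 = 105931 + I*√6 ≈ 1.0593e+5 + 2.4495*I)
(-177864 + 134065)/(F + 357249) = (-177864 + 134065)/((105931 + I*√6) + 357249) = -43799/(463180 + I*√6)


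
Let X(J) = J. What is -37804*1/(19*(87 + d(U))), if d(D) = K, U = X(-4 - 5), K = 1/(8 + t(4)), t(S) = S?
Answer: -453648/19855 ≈ -22.848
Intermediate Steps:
K = 1/12 (K = 1/(8 + 4) = 1/12 ≈ 0.083333)
U = -9 (U = -4 - 5 = -9)
d(D) = 1/12
-37804*1/(19*(87 + d(U))) = -37804*1/(19*(87 + 1/12)) = -37804/((1045/12)*19) = -37804/19855/12 = -37804*12/19855 = -453648/19855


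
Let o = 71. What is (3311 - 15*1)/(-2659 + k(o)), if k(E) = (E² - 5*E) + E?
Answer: 1648/1049 ≈ 1.5710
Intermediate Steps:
k(E) = E² - 4*E
(3311 - 15*1)/(-2659 + k(o)) = (3311 - 15*1)/(-2659 + 71*(-4 + 71)) = (3311 - 15)/(-2659 + 71*67) = 3296/(-2659 + 4757) = 3296/2098 = 3296*(1/2098) = 1648/1049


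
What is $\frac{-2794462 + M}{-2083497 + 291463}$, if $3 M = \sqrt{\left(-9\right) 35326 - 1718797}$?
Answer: $\frac{1397231}{896017} - \frac{i \sqrt{2036731}}{5376102} \approx 1.5594 - 0.00026546 i$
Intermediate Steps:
$M = \frac{i \sqrt{2036731}}{3}$ ($M = \frac{\sqrt{\left(-9\right) 35326 - 1718797}}{3} = \frac{\sqrt{-317934 - 1718797}}{3} = \frac{\sqrt{-2036731}}{3} = \frac{i \sqrt{2036731}}{3} \approx 475.71 i$)
$\frac{-2794462 + M}{-2083497 + 291463} = \frac{-2794462 + \frac{i \sqrt{2036731}}{3}}{-2083497 + 291463} = \frac{-2794462 + \frac{i \sqrt{2036731}}{3}}{-1792034} = \left(-2794462 + \frac{i \sqrt{2036731}}{3}\right) \left(- \frac{1}{1792034}\right) = \frac{1397231}{896017} - \frac{i \sqrt{2036731}}{5376102}$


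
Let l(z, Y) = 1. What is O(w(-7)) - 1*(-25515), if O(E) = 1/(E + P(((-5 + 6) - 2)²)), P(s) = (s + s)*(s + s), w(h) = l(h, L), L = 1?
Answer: 127576/5 ≈ 25515.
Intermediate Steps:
w(h) = 1
P(s) = 4*s² (P(s) = (2*s)*(2*s) = 4*s²)
O(E) = 1/(4 + E) (O(E) = 1/(E + 4*(((-5 + 6) - 2)²)²) = 1/(E + 4*((1 - 2)²)²) = 1/(E + 4*((-1)²)²) = 1/(E + 4*1²) = 1/(E + 4*1) = 1/(E + 4) = 1/(4 + E))
O(w(-7)) - 1*(-25515) = 1/(4 + 1) - 1*(-25515) = 1/5 + 25515 = ⅕ + 25515 = 127576/5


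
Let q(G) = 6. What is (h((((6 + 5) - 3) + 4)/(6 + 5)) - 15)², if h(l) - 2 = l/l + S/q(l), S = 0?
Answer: 144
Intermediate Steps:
h(l) = 3 (h(l) = 2 + (l/l + 0/6) = 2 + (1 + 0*(⅙)) = 2 + (1 + 0) = 2 + 1 = 3)
(h((((6 + 5) - 3) + 4)/(6 + 5)) - 15)² = (3 - 15)² = (-12)² = 144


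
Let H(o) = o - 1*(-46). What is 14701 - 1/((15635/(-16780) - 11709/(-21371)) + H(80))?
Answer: 132445998388887/9009323863 ≈ 14701.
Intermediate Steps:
H(o) = 46 + o (H(o) = o + 46 = 46 + o)
14701 - 1/((15635/(-16780) - 11709/(-21371)) + H(80)) = 14701 - 1/((15635/(-16780) - 11709/(-21371)) + (46 + 80)) = 14701 - 1/((15635*(-1/16780) - 11709*(-1/21371)) + 126) = 14701 - 1/((-3127/3356 + 11709/21371) + 126) = 14701 - 1/(-27531713/71721076 + 126) = 14701 - 1/9009323863/71721076 = 14701 - 1*71721076/9009323863 = 14701 - 71721076/9009323863 = 132445998388887/9009323863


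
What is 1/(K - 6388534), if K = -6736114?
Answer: -1/13124648 ≈ -7.6192e-8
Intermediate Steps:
1/(K - 6388534) = 1/(-6736114 - 6388534) = 1/(-13124648) = -1/13124648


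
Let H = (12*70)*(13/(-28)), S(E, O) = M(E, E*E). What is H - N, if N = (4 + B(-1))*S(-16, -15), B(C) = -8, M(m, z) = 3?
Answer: -378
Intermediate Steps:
S(E, O) = 3
N = -12 (N = (4 - 8)*3 = -4*3 = -12)
H = -390 (H = 840*(13*(-1/28)) = 840*(-13/28) = -390)
H - N = -390 - 1*(-12) = -390 + 12 = -378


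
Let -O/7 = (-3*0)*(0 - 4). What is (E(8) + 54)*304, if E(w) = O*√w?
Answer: 16416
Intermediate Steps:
O = 0 (O = -7*(-3*0)*(0 - 4) = -0*(-4) = -7*0 = 0)
E(w) = 0 (E(w) = 0*√w = 0)
(E(8) + 54)*304 = (0 + 54)*304 = 54*304 = 16416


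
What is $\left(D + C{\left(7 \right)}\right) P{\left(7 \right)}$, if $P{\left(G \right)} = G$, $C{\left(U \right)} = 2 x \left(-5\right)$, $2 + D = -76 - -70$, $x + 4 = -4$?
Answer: $504$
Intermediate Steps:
$x = -8$ ($x = -4 - 4 = -8$)
$D = -8$ ($D = -2 - 6 = -8$)
$C{\left(U \right)} = 80$ ($C{\left(U \right)} = 2 \left(-8\right) \left(-5\right) = \left(-16\right) \left(-5\right) = 80$)
$\left(D + C{\left(7 \right)}\right) P{\left(7 \right)} = \left(-8 + 80\right) 7 = 72 \cdot 7 = 504$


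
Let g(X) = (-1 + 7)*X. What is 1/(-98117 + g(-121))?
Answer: -1/98843 ≈ -1.0117e-5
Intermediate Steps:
g(X) = 6*X
1/(-98117 + g(-121)) = 1/(-98117 + 6*(-121)) = 1/(-98117 - 726) = 1/(-98843) = -1/98843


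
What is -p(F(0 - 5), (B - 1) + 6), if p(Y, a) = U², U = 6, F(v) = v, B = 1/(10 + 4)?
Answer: -36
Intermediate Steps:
B = 1/14 ≈ 0.071429
p(Y, a) = 36 (p(Y, a) = 6² = 36)
-p(F(0 - 5), (B - 1) + 6) = -1*36 = -36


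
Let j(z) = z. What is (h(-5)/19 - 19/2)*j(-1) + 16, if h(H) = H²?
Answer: 919/38 ≈ 24.184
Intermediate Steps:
(h(-5)/19 - 19/2)*j(-1) + 16 = ((-5)²/19 - 19/2)*(-1) + 16 = (25*(1/19) - 19*½)*(-1) + 16 = (25/19 - 19/2)*(-1) + 16 = -311/38*(-1) + 16 = 311/38 + 16 = 919/38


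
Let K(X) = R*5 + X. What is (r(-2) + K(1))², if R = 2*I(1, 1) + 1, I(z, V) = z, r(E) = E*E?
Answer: 400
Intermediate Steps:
r(E) = E²
R = 3 (R = 2*1 + 1 = 2 + 1 = 3)
K(X) = 15 + X (K(X) = 3*5 + X = 15 + X)
(r(-2) + K(1))² = ((-2)² + (15 + 1))² = (4 + 16)² = 20² = 400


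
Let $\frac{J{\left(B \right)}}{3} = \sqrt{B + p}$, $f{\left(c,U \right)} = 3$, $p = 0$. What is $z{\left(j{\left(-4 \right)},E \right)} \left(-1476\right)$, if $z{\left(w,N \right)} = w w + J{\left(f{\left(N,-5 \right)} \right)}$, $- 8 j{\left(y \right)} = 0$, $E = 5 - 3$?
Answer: $- 4428 \sqrt{3} \approx -7669.5$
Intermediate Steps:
$E = 2$ ($E = 5 - 3 = 2$)
$j{\left(y \right)} = 0$ ($j{\left(y \right)} = \left(- \frac{1}{8}\right) 0 = 0$)
$J{\left(B \right)} = 3 \sqrt{B}$ ($J{\left(B \right)} = 3 \sqrt{B + 0} = 3 \sqrt{B}$)
$z{\left(w,N \right)} = w^{2} + 3 \sqrt{3}$ ($z{\left(w,N \right)} = w w + 3 \sqrt{3} = w^{2} + 3 \sqrt{3}$)
$z{\left(j{\left(-4 \right)},E \right)} \left(-1476\right) = \left(0^{2} + 3 \sqrt{3}\right) \left(-1476\right) = \left(0 + 3 \sqrt{3}\right) \left(-1476\right) = 3 \sqrt{3} \left(-1476\right) = - 4428 \sqrt{3}$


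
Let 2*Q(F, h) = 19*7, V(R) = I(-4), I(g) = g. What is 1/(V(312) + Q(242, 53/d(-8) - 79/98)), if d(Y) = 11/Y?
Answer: 2/125 ≈ 0.016000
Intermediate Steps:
V(R) = -4
Q(F, h) = 133/2 (Q(F, h) = (19*7)/2 = (½)*133 = 133/2)
1/(V(312) + Q(242, 53/d(-8) - 79/98)) = 1/(-4 + 133/2) = 1/(125/2) = 2/125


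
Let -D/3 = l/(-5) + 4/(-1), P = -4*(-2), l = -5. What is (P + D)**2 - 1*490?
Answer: -201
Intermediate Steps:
P = 8
D = 9 (D = -3*(-5/(-5) + 4/(-1)) = -3*(-5*(-1/5) + 4*(-1)) = -3*(1 - 4) = -3*(-3) = 9)
(P + D)**2 - 1*490 = (8 + 9)**2 - 1*490 = 17**2 - 490 = 289 - 490 = -201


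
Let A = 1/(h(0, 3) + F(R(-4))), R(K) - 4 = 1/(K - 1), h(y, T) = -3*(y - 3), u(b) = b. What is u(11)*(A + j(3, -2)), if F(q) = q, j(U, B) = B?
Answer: -1353/64 ≈ -21.141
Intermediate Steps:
h(y, T) = 9 - 3*y (h(y, T) = -3*(-3 + y) = 9 - 3*y)
R(K) = 4 + 1/(-1 + K) (R(K) = 4 + 1/(K - 1) = 4 + 1/(-1 + K))
A = 5/64 (A = 1/((9 - 3*0) + (-3 + 4*(-4))/(-1 - 4)) = 1/((9 + 0) + (-3 - 16)/(-5)) = 1/(9 - 1/5*(-19)) = 1/(9 + 19/5) = 1/(64/5) = 5/64 ≈ 0.078125)
u(11)*(A + j(3, -2)) = 11*(5/64 - 2) = 11*(-123/64) = -1353/64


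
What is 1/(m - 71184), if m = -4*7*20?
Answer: -1/71744 ≈ -1.3938e-5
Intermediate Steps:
m = -560 (m = -28*20 = -560)
1/(m - 71184) = 1/(-560 - 71184) = 1/(-71744) = -1/71744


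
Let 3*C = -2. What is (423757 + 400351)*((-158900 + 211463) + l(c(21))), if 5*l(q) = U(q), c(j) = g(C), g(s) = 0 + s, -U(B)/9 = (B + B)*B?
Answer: 216581351156/5 ≈ 4.3316e+10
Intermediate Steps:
C = -2/3 (C = (1/3)*(-2) = -2/3 ≈ -0.66667)
U(B) = -18*B**2 (U(B) = -9*(B + B)*B = -9*2*B*B = -18*B**2)
g(s) = s
c(j) = -2/3
l(q) = -18*q**2/5 (l(q) = (-18*q**2)/5 = -18*q**2/5)
(423757 + 400351)*((-158900 + 211463) + l(c(21))) = (423757 + 400351)*((-158900 + 211463) - 18*(-2/3)**2/5) = 824108*(52563 - 18/5*4/9) = 824108*(52563 - 8/5) = 824108*(262807/5) = 216581351156/5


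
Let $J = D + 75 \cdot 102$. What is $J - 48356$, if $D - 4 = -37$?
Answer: $-40739$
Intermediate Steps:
$D = -33$ ($D = 4 - 37 = -33$)
$J = 7617$ ($J = -33 + 75 \cdot 102 = -33 + 7650 = 7617$)
$J - 48356 = 7617 - 48356 = -40739$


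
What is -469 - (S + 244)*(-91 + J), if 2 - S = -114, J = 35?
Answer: 19691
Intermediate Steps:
S = 116 (S = 2 - 1*(-114) = 2 + 114 = 116)
-469 - (S + 244)*(-91 + J) = -469 - (116 + 244)*(-91 + 35) = -469 - 360*(-56) = -469 - 1*(-20160) = -469 + 20160 = 19691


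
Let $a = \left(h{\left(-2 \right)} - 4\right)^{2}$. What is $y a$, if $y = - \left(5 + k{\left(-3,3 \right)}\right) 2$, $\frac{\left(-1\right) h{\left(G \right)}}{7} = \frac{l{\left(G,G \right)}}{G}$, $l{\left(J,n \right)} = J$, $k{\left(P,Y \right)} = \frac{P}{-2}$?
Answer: $-1573$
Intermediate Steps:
$k{\left(P,Y \right)} = - \frac{P}{2}$ ($k{\left(P,Y \right)} = P \left(- \frac{1}{2}\right) = - \frac{P}{2}$)
$h{\left(G \right)} = -7$ ($h{\left(G \right)} = - 7 \frac{G}{G} = \left(-7\right) 1 = -7$)
$y = -13$ ($y = - \left(5 - - \frac{3}{2}\right) 2 = - \left(5 + \frac{3}{2}\right) 2 = - \frac{13 \cdot 2}{2} = \left(-1\right) 13 = -13$)
$a = 121$ ($a = \left(-7 - 4\right)^{2} = \left(-11\right)^{2} = 121$)
$y a = \left(-13\right) 121 = -1573$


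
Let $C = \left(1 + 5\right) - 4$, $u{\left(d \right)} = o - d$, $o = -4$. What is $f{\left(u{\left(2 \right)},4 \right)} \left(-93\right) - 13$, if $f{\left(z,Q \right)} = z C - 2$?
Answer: $1289$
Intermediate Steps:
$u{\left(d \right)} = -4 - d$
$C = 2$ ($C = 6 - 4 = 2$)
$f{\left(z,Q \right)} = -2 + 2 z$ ($f{\left(z,Q \right)} = z 2 - 2 = 2 z - 2 = -2 + 2 z$)
$f{\left(u{\left(2 \right)},4 \right)} \left(-93\right) - 13 = \left(-2 + 2 \left(-4 - 2\right)\right) \left(-93\right) - 13 = \left(-2 + 2 \left(-6\right)\right) \left(-93\right) - 13 = \left(-2 - 12\right) \left(-93\right) - 13 = \left(-14\right) \left(-93\right) - 13 = 1302 - 13 = 1289$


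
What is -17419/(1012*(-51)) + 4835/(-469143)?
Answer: 2640819299/8071136172 ≈ 0.32719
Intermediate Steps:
-17419/(1012*(-51)) + 4835/(-469143) = -17419/(-51612) + 4835*(-1/469143) = -17419*(-1/51612) - 4835/469143 = 17419/51612 - 4835/469143 = 2640819299/8071136172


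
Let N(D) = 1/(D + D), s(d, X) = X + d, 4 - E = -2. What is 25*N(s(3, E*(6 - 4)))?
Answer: ⅚ ≈ 0.83333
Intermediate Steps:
E = 6 (E = 4 - 1*(-2) = 4 + 2 = 6)
N(D) = 1/(2*D)
25*N(s(3, E*(6 - 4))) = 25*(1/(2*(6*(6 - 4) + 3))) = 25*(1/(2*(6*2 + 3))) = 25*(1/(2*(12 + 3))) = 25*((½)/15) = 25*((½)*(1/15)) = 25*(1/30) = ⅚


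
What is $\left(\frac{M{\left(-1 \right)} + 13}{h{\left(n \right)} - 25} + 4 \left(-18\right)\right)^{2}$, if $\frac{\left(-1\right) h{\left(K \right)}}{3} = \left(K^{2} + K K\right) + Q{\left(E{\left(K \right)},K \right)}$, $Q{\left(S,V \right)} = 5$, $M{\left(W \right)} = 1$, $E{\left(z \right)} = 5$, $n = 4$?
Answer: $\frac{24039409}{4624} \approx 5198.8$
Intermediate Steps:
$h{\left(K \right)} = -15 - 6 K^{2}$ ($h{\left(K \right)} = - 3 \left(\left(K^{2} + K K\right) + 5\right) = - 3 \left(\left(K^{2} + K^{2}\right) + 5\right) = - 3 \left(2 K^{2} + 5\right) = - 3 \left(5 + 2 K^{2}\right) = -15 - 6 K^{2}$)
$\left(\frac{M{\left(-1 \right)} + 13}{h{\left(n \right)} - 25} + 4 \left(-18\right)\right)^{2} = \left(\frac{1 + 13}{\left(-15 - 6 \cdot 4^{2}\right) - 25} + 4 \left(-18\right)\right)^{2} = \left(\frac{14}{\left(-15 - 96\right) - 25} - 72\right)^{2} = \left(\frac{14}{-111 - 25} - 72\right)^{2} = \left(\frac{14}{-136} - 72\right)^{2} = \left(14 \left(- \frac{1}{136}\right) - 72\right)^{2} = \left(- \frac{7}{68} - 72\right)^{2} = \left(- \frac{4903}{68}\right)^{2} = \frac{24039409}{4624}$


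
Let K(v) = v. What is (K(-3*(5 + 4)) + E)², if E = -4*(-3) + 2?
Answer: 169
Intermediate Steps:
E = 14 (E = 12 + 2 = 14)
(K(-3*(5 + 4)) + E)² = (-3*(5 + 4) + 14)² = (-3*9 + 14)² = (-27 + 14)² = (-13)² = 169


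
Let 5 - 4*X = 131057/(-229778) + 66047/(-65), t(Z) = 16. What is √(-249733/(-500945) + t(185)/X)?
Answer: 3*√3643347010130944167582649697565/7644092140694345 ≈ 0.74911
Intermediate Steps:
X = 15259344121/59742280 (X = 5/4 - (131057/(-229778) + 66047/(-65))/4 = 5/4 - (131057*(-1/229778) + 66047*(-1/65))/4 = 5/4 - (-131057/229778 - 66047/65)/4 = 5/4 - ¼*(-15184666271/14935570) = 5/4 + 15184666271/59742280 = 15259344121/59742280 ≈ 255.42)
√(-249733/(-500945) + t(185)/X) = √(-249733/(-500945) + 16/(15259344121/59742280)) = √(-249733*(-1/500945) + 16*(59742280/15259344121)) = √(249733/500945 + 955876480/15259344121) = √(4289603328643293/7644092140694345) = 3*√3643347010130944167582649697565/7644092140694345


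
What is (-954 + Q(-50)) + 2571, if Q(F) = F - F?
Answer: 1617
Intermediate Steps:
Q(F) = 0
(-954 + Q(-50)) + 2571 = (-954 + 0) + 2571 = -954 + 2571 = 1617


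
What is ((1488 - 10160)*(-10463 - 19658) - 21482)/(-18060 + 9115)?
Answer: -52237566/1789 ≈ -29199.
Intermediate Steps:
((1488 - 10160)*(-10463 - 19658) - 21482)/(-18060 + 9115) = (-8672*(-30121) - 21482)/(-8945) = (261209312 - 21482)*(-1/8945) = 261187830*(-1/8945) = -52237566/1789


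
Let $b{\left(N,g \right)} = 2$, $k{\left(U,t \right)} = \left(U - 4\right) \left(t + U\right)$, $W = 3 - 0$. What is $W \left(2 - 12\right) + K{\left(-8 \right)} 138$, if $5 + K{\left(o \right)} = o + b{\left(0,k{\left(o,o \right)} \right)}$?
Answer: $-1548$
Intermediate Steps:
$W = 3$ ($W = 3 + 0 = 3$)
$k{\left(U,t \right)} = \left(-4 + U\right) \left(U + t\right)$
$K{\left(o \right)} = -3 + o$ ($K{\left(o \right)} = -5 + \left(o + 2\right) = -5 + \left(2 + o\right) = -3 + o$)
$W \left(2 - 12\right) + K{\left(-8 \right)} 138 = 3 \left(2 - 12\right) + \left(-3 - 8\right) 138 = 3 \left(2 - 12\right) - 1518 = 3 \left(-10\right) - 1518 = -30 - 1518 = -1548$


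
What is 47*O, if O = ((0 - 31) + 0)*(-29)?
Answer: 42253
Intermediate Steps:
O = 899 (O = (-31 + 0)*(-29) = -31*(-29) = 899)
47*O = 47*899 = 42253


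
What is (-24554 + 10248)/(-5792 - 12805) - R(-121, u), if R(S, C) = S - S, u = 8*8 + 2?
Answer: 14306/18597 ≈ 0.76926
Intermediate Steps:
u = 66 (u = 64 + 2 = 66)
R(S, C) = 0
(-24554 + 10248)/(-5792 - 12805) - R(-121, u) = (-24554 + 10248)/(-5792 - 12805) - 1*0 = -14306/(-18597) + 0 = -14306*(-1/18597) + 0 = 14306/18597 + 0 = 14306/18597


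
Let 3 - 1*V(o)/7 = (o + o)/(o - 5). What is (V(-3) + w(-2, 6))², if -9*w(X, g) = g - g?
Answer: 3969/16 ≈ 248.06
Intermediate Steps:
w(X, g) = 0 (w(X, g) = -(g - g)/9 = -⅑*0 = 0)
V(o) = 21 - 14*o/(-5 + o) (V(o) = 21 - 7*(o + o)/(o - 5) = 21 - 7*2*o/(-5 + o) = 21 - 14*o/(-5 + o))
(V(-3) + w(-2, 6))² = (7*(-15 - 3)/(-5 - 3) + 0)² = (7*(-18)/(-8) + 0)² = (7*(-⅛)*(-18) + 0)² = (63/4 + 0)² = (63/4)² = 3969/16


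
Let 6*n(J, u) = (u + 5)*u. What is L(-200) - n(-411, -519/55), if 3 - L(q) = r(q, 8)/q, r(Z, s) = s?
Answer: -2382/605 ≈ -3.9372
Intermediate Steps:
n(J, u) = u*(5 + u)/6 (n(J, u) = ((u + 5)*u)/6 = ((5 + u)*u)/6 = (u*(5 + u))/6 = u*(5 + u)/6)
L(q) = 3 - 8/q
L(-200) - n(-411, -519/55) = (3 - 8/(-200)) - (-519/55)*(5 - 519/55)/6 = (3 - 8*(-1/200)) - (-519*1/55)*(5 - 519*1/55)/6 = (3 + 1/25) - (-519)*(5 - 519/55)/(6*55) = 76/25 - (-519)*(-244)/(6*55*55) = 76/25 - 1*21106/3025 = 76/25 - 21106/3025 = -2382/605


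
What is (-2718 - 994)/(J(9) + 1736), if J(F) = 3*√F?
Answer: -3712/1745 ≈ -2.1272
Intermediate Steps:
(-2718 - 994)/(J(9) + 1736) = (-2718 - 994)/(3*√9 + 1736) = -3712/(3*3 + 1736) = -3712/(9 + 1736) = -3712/1745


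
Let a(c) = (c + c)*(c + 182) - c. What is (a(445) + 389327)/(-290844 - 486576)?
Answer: -236728/194355 ≈ -1.2180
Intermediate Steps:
a(c) = -c + 2*c*(182 + c) (a(c) = (2*c)*(182 + c) - c = 2*c*(182 + c) - c = -c + 2*c*(182 + c))
(a(445) + 389327)/(-290844 - 486576) = (445*(363 + 2*445) + 389327)/(-290844 - 486576) = (445*(363 + 890) + 389327)/(-777420) = (445*1253 + 389327)*(-1/777420) = (557585 + 389327)*(-1/777420) = 946912*(-1/777420) = -236728/194355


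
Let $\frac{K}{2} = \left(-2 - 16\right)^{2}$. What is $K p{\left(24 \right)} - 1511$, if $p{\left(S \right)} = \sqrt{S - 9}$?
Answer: $-1511 + 648 \sqrt{15} \approx 998.69$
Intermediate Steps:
$K = 648$ ($K = 2 \left(-2 - 16\right)^{2} = 2 \left(-18\right)^{2} = 2 \cdot 324 = 648$)
$p{\left(S \right)} = \sqrt{-9 + S}$
$K p{\left(24 \right)} - 1511 = 648 \sqrt{-9 + 24} - 1511 = 648 \sqrt{15} - 1511 = -1511 + 648 \sqrt{15}$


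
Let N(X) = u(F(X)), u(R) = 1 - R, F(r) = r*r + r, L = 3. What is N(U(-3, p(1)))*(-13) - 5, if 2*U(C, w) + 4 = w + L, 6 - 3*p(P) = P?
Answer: -110/9 ≈ -12.222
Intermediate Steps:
p(P) = 2 - P/3
F(r) = r + r² (F(r) = r² + r = r + r²)
U(C, w) = -½ + w/2 (U(C, w) = -2 + (w + 3)/2 = -2 + (3 + w)/2 = -2 + (3/2 + w/2) = -½ + w/2)
N(X) = 1 - X*(1 + X)
N(U(-3, p(1)))*(-13) - 5 = (1 - (-½ + (2 - ⅓*1)/2)*(1 + (-½ + (2 - ⅓*1)/2)))*(-13) - 5 = (1 - (-½ + (2 - ⅓)/2)*(1 + (-½ + (2 - ⅓)/2)))*(-13) - 5 = (1 - (-½ + (½)*(5/3))*(1 + (-½ + (½)*(5/3))))*(-13) - 5 = (1 - (-½ + ⅚)*(1 + (-½ + ⅚)))*(-13) - 5 = (1 - 1*⅓*(1 + ⅓))*(-13) - 5 = (1 - 1*⅓*4/3)*(-13) - 5 = (1 - 4/9)*(-13) - 5 = (5/9)*(-13) - 5 = -65/9 - 5 = -110/9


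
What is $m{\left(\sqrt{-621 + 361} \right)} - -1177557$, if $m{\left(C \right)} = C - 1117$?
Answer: $1176440 + 2 i \sqrt{65} \approx 1.1764 \cdot 10^{6} + 16.125 i$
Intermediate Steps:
$m{\left(C \right)} = -1117 + C$
$m{\left(\sqrt{-621 + 361} \right)} - -1177557 = \left(-1117 + \sqrt{-621 + 361}\right) - -1177557 = \left(-1117 + \sqrt{-260}\right) + 1177557 = \left(-1117 + 2 i \sqrt{65}\right) + 1177557 = 1176440 + 2 i \sqrt{65}$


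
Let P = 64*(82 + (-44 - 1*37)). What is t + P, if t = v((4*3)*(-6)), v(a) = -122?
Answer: -58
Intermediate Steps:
t = -122
P = 64 (P = 64*(82 + (-44 - 37)) = 64*(82 - 81) = 64*1 = 64)
t + P = -122 + 64 = -58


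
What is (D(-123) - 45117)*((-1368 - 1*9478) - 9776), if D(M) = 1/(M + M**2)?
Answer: 2326937334337/2501 ≈ 9.3040e+8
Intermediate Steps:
(D(-123) - 45117)*((-1368 - 1*9478) - 9776) = (1/((-123)*(1 - 123)) - 45117)*((-1368 - 1*9478) - 9776) = (-1/123/(-122) - 45117)*((-1368 - 9478) - 9776) = (-1/123*(-1/122) - 45117)*(-10846 - 9776) = (1/15006 - 45117)*(-20622) = -677025701/15006*(-20622) = 2326937334337/2501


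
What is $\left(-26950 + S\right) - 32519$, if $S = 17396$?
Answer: $-42073$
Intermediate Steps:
$\left(-26950 + S\right) - 32519 = \left(-26950 + 17396\right) - 32519 = -9554 - 32519 = -42073$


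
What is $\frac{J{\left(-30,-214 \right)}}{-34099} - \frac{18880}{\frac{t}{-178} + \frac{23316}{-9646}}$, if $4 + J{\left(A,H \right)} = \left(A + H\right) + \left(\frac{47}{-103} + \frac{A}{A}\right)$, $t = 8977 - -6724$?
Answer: $\frac{933261638720816}{4479550883119} \approx 208.34$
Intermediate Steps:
$t = 15701$ ($t = 8977 + 6724 = 15701$)
$J{\left(A,H \right)} = - \frac{356}{103} + A + H$ ($J{\left(A,H \right)} = -4 + \left(\left(A + H\right) + \left(\frac{47}{-103} + \frac{A}{A}\right)\right) = -4 + \left(\left(A + H\right) + \left(47 \left(- \frac{1}{103}\right) + 1\right)\right) = -4 + \left(\left(A + H\right) + \left(- \frac{47}{103} + 1\right)\right) = -4 + \left(\left(A + H\right) + \frac{56}{103}\right) = -4 + \left(\frac{56}{103} + A + H\right) = - \frac{356}{103} + A + H$)
$\frac{J{\left(-30,-214 \right)}}{-34099} - \frac{18880}{\frac{t}{-178} + \frac{23316}{-9646}} = \frac{- \frac{356}{103} - 30 - 214}{-34099} - \frac{18880}{\frac{15701}{-178} + \frac{23316}{-9646}} = \left(- \frac{25488}{103}\right) \left(- \frac{1}{34099}\right) - \frac{18880}{15701 \left(- \frac{1}{178}\right) + 23316 \left(- \frac{1}{9646}\right)} = \frac{25488}{3512197} - \frac{18880}{- \frac{15701}{178} - \frac{11658}{4823}} = \frac{25488}{3512197} - \frac{18880}{- \frac{77801047}{858494}} = \frac{25488}{3512197} - - \frac{16208366720}{77801047} = \frac{25488}{3512197} + \frac{16208366720}{77801047} = \frac{933261638720816}{4479550883119}$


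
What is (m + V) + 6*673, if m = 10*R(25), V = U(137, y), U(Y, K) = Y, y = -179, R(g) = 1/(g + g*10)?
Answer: 229627/55 ≈ 4175.0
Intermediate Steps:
R(g) = 1/(11*g) (R(g) = 1/(g + 10*g) = 1/(11*g))
V = 137
m = 2/55 (m = 10*((1/11)/25) = 10*((1/11)*(1/25)) = 10*(1/275) = 2/55 ≈ 0.036364)
(m + V) + 6*673 = (2/55 + 137) + 6*673 = 7537/55 + 4038 = 229627/55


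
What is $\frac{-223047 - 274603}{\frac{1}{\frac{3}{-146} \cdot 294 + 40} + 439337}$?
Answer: $- \frac{616837175}{544558248} \approx -1.1327$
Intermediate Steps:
$\frac{-223047 - 274603}{\frac{1}{\frac{3}{-146} \cdot 294 + 40} + 439337} = - \frac{497650}{\frac{1}{3 \left(- \frac{1}{146}\right) 294 + 40} + 439337} = - \frac{497650}{\frac{1}{\left(- \frac{3}{146}\right) 294 + 40} + 439337} = - \frac{497650}{\frac{1}{- \frac{441}{73} + 40} + 439337} = - \frac{497650}{\frac{1}{\frac{2479}{73}} + 439337} = - \frac{497650}{\frac{73}{2479} + 439337} = - \frac{497650}{\frac{1089116496}{2479}} = \left(-497650\right) \frac{2479}{1089116496} = - \frac{616837175}{544558248}$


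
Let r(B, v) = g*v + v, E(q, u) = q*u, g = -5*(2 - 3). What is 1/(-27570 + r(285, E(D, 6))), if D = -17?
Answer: -1/28182 ≈ -3.5484e-5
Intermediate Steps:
g = 5 (g = -5*(-1) = 5)
r(B, v) = 6*v (r(B, v) = 5*v + v = 6*v)
1/(-27570 + r(285, E(D, 6))) = 1/(-27570 + 6*(-17*6)) = 1/(-27570 + 6*(-102)) = 1/(-27570 - 612) = 1/(-28182) = -1/28182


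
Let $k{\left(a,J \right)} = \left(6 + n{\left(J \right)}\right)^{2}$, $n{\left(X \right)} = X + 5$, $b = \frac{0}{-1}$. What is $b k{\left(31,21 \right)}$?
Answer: $0$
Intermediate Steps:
$b = 0$ ($b = 0 \left(-1\right) = 0$)
$n{\left(X \right)} = 5 + X$
$k{\left(a,J \right)} = \left(11 + J\right)^{2}$ ($k{\left(a,J \right)} = \left(6 + \left(5 + J\right)\right)^{2} = \left(11 + J\right)^{2}$)
$b k{\left(31,21 \right)} = 0 \left(11 + 21\right)^{2} = 0 \cdot 32^{2} = 0 \cdot 1024 = 0$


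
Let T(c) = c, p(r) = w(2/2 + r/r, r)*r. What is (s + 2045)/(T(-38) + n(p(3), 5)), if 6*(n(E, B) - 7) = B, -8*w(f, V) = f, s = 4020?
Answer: -36390/181 ≈ -201.05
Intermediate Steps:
w(f, V) = -f/8
p(r) = -r/4 (p(r) = (-(2/2 + r/r)/8)*r = (-(2*(1/2) + 1)/8)*r = (-(1 + 1)/8)*r = (-1/8*2)*r = -r/4)
n(E, B) = 7 + B/6
(s + 2045)/(T(-38) + n(p(3), 5)) = (4020 + 2045)/(-38 + (7 + (1/6)*5)) = 6065/(-38 + (7 + 5/6)) = 6065/(-38 + 47/6) = 6065/(-181/6) = 6065*(-6/181) = -36390/181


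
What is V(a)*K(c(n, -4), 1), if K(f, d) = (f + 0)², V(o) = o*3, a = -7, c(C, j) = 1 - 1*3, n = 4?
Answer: -84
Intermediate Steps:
c(C, j) = -2 (c(C, j) = 1 - 3 = -2)
V(o) = 3*o
K(f, d) = f²
V(a)*K(c(n, -4), 1) = (3*(-7))*(-2)² = -21*4 = -84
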